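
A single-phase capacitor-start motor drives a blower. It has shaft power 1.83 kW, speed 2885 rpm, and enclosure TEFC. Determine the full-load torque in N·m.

ω = 2π × 2885/60 = 302.1 rad/s
τ = P/ω = 1830/302.1 = 6.06 N·m

6.06 N·m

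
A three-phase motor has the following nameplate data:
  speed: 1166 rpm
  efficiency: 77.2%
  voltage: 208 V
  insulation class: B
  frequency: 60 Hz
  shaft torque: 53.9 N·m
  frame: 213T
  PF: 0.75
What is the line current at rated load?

31.6 A

ω = 2π×1166/60 = 122.1 rad/s; P_out = τω = 53.9 × 122.1 = 6581 W
P_in = P_out / η = 6581 / 0.772 = 8525 W
I_L = P_in / (√3·V_L·cosφ) = 8525 / (1.732 × 208 × 0.75) = 31.6 A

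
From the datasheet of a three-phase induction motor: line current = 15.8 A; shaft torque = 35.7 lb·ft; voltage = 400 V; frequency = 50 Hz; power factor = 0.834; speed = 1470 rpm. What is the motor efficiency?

τ = 35.7 lb·ft × 1.356 = 48.41 N·m
ω = 2π × 1470/60 = 153.9 rad/s; P_out = τω = 48.41 × 153.9 = 7450 W
P_in = √3·V_L·I_L·cosφ = 1.732 × 400 × 15.8 × 0.834 = 9129 W
η = P_out / P_in = 7450 / 9129 = 0.816 = 81.6%

81.6 %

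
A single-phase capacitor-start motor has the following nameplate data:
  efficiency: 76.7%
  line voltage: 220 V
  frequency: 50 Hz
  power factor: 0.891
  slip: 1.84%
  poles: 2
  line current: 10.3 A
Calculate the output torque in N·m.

P_in = V·I·cosφ = 220 × 10.3 × 0.891 = 2019 W
P_out = η·P_in = 0.767 × 2019 = 1549 W
n_s = 120×50/2 = 3000 rpm; n = 3000×(1−0.0184) = 2945 rpm
ω = 2π×2945/60 = 308.4 rad/s
τ = P_out/ω = 1549/308.4 = 5.02 N·m

5.02 N·m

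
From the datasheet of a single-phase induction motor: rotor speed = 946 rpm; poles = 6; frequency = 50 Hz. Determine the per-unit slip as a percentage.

5.4 %

n_s = 120f/p = 120×50/6 = 1000 rpm
s = (n_s − n)/n_s = (1000 − 946)/1000 = 0.0540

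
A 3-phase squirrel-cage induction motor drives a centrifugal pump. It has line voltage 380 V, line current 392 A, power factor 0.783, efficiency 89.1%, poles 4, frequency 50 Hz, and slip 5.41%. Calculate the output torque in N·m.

P_in = √3·V·I·cosφ = 1.732 × 380 × 392 × 0.783 = 202013 W
P_out = η·P_in = 0.891 × 202013 = 179994 W
n_s = 120×50/4 = 1500 rpm; n = 1500×(1−0.0541) = 1419 rpm
ω = 2π×1419/60 = 148.6 rad/s
τ = P_out/ω = 179994/148.6 = 1210 N·m

1210 N·m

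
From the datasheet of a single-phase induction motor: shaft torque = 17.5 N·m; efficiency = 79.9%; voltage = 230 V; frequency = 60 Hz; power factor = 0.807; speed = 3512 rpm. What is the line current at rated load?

ω = 2π×3512/60 = 367.8 rad/s; P_out = τω = 17.5 × 367.8 = 6437 W
P_in = P_out / η = 6437 / 0.799 = 8056 W
I = P_in / (V·cosφ) = 8056 / (230 × 0.807) = 43.4 A

43.4 A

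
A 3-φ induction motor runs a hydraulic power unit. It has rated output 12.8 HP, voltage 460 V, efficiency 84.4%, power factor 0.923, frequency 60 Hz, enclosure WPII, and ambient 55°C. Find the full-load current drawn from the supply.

15.4 A

P_out = 12.8 × 746 = 9549 W
P_in = P_out / η = 9549 / 0.844 = 11314 W
I_L = P_in / (√3·V_L·cosφ) = 11314 / (1.732 × 460 × 0.923) = 15.4 A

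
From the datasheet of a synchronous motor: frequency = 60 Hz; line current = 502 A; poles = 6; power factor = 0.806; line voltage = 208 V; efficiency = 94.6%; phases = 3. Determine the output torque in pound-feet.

P_in = √3·V·I·cosφ = 1.732 × 208 × 502 × 0.806 = 145764 W
P_out = η·P_in = 0.946 × 145764 = 137893 W
n = n_s = 120×60/6 = 1200 rpm (synchronous)
ω = 2π×1200/60 = 125.7 rad/s
τ = P_out/ω = 137893/125.7 = 1097 N·m
In lb·ft: 1097/1.356 = 809 lb·ft

809 lb·ft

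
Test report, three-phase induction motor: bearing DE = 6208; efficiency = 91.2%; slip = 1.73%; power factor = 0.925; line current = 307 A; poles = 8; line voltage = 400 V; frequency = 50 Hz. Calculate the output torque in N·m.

2320 N·m

P_in = √3·V·I·cosφ = 1.732 × 400 × 307 × 0.925 = 196738 W
P_out = η·P_in = 0.912 × 196738 = 179425 W
n_s = 120×50/8 = 750 rpm; n = 750×(1−0.0173) = 737 rpm
ω = 2π×737/60 = 77.18 rad/s
τ = P_out/ω = 179425/77.18 = 2320 N·m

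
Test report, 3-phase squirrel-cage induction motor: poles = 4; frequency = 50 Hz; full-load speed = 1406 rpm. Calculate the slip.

6.27 %

n_s = 120f/p = 120×50/4 = 1500 rpm
s = (n_s − n)/n_s = (1500 − 1406)/1500 = 0.0627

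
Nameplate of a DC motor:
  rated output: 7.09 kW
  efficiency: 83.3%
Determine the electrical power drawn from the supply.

8.51 kW

P_out = 7090 W
P_in = P_out/η = 7090/0.833 = 8511 W = 8.51 kW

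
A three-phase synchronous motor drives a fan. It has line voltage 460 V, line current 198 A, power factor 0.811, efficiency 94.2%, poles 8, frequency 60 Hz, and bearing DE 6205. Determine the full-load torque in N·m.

P_in = √3·V·I·cosφ = 1.732 × 460 × 198 × 0.811 = 127936 W
P_out = η·P_in = 0.942 × 127936 = 120516 W
n = n_s = 120×60/8 = 900 rpm (synchronous)
ω = 2π×900/60 = 94.25 rad/s
τ = P_out/ω = 120516/94.25 = 1280 N·m

1280 N·m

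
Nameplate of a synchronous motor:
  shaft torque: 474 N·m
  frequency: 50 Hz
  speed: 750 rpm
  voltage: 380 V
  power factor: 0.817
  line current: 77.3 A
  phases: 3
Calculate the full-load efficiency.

ω = 2π × 750/60 = 78.54 rad/s; P_out = τω = 474 × 78.54 = 37228 W
P_in = √3·V_L·I_L·cosφ = 1.732 × 380 × 77.3 × 0.817 = 41566 W
η = P_out / P_in = 37228 / 41566 = 0.896 = 89.6%

89.6 %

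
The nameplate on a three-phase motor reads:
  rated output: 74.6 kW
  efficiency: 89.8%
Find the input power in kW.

83.1 kW

P_out = 74600 W
P_in = P_out/η = 74600/0.898 = 83073 W = 83.1 kW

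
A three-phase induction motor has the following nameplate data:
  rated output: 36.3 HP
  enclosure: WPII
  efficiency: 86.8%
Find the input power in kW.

31.2 kW

P_out = 36.3 × 746 = 27080 W
P_in = P_out/η = 27080/0.868 = 31198 W = 31.2 kW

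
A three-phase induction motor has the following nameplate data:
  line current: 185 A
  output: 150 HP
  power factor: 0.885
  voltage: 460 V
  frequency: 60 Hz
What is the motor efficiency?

P_out = 150 × 746 = 111900 W
P_in = √3·V_L·I_L·cosφ = 1.732 × 460 × 185 × 0.885 = 130443 W
η = P_out / P_in = 111900 / 130443 = 0.858 = 85.8%

85.8 %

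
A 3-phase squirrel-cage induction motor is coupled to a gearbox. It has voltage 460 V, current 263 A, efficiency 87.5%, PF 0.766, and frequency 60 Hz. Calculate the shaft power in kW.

140 kW

P_in = √3·V·I·cosφ = 1.732 × 460 × 263 × 0.766 = 160506 W
P_out = η·P_in = 0.875 × 160506 = 140443 W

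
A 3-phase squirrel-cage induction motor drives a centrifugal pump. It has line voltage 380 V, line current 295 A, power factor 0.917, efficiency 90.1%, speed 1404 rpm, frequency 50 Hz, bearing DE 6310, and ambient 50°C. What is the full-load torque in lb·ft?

P_in = √3·V·I·cosφ = 1.732 × 380 × 295 × 0.917 = 178042 W
P_out = η·P_in = 0.901 × 178042 = 160416 W
n = 1404 rpm
ω = 2π×1404/60 = 147 rad/s
τ = P_out/ω = 160416/147 = 1091 N·m
In lb·ft: 1091/1.356 = 805 lb·ft

805 lb·ft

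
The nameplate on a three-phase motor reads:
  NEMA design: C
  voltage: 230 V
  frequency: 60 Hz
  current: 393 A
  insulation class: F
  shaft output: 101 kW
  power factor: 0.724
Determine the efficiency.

89.1 %

P_out = 101 kW = 101000 W
P_in = √3·V_L·I_L·cosφ = 1.732 × 230 × 393 × 0.724 = 113346 W
η = P_out / P_in = 101000 / 113346 = 0.891 = 89.1%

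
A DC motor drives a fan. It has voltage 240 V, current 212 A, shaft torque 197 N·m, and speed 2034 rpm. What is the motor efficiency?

ω = 2π × 2034/60 = 213 rad/s; P_out = τω = 197 × 213 = 41961 W
P_in = V·I = 240 × 212 = 50880 W
η = P_out / P_in = 41961 / 50880 = 0.825 = 82.5%

82.5 %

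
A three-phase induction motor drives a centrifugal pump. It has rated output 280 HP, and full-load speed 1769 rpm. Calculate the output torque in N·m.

P_out = 280 × 746 = 208880 W
ω = 2π × 1769/60 = 185.2 rad/s
τ = P_out/ω = 208880/185.2 = 1130 N·m

1130 N·m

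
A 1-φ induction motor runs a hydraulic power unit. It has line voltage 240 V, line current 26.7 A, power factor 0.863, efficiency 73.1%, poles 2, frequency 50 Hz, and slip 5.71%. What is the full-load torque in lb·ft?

P_in = V·I·cosφ = 240 × 26.7 × 0.863 = 5530 W
P_out = η·P_in = 0.731 × 5530 = 4042 W
n_s = 120×50/2 = 3000 rpm; n = 3000×(1−0.0571) = 2829 rpm
ω = 2π×2829/60 = 296.3 rad/s
τ = P_out/ω = 4042/296.3 = 13.64 N·m
In lb·ft: 13.64/1.356 = 10.1 lb·ft

10.1 lb·ft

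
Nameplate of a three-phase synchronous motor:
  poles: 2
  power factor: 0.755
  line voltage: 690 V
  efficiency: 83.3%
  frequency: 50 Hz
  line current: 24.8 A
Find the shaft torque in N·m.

P_in = √3·V·I·cosφ = 1.732 × 690 × 24.8 × 0.755 = 22377 W
P_out = η·P_in = 0.833 × 22377 = 18640 W
n = n_s = 120×50/2 = 3000 rpm (synchronous)
ω = 2π×3000/60 = 314.2 rad/s
τ = P_out/ω = 18640/314.2 = 59.3 N·m

59.3 N·m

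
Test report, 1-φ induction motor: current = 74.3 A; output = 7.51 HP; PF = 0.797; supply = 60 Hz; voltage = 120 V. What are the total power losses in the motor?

1500 W

P_in = V·I·cosφ = 120×74.3×0.797 = 7106 W
P_out = 7.51×746 = 5602 W
Losses = P_in − P_out = 7106 − 5602 = 1504 W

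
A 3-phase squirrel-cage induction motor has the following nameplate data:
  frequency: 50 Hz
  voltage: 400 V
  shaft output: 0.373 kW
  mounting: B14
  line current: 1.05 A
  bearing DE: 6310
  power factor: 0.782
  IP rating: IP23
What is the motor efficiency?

65.6 %

P_out = 0.373 kW = 373 W
P_in = √3·V_L·I_L·cosφ = 1.732 × 400 × 1.05 × 0.782 = 569 W
η = P_out / P_in = 373 / 569 = 0.656 = 65.6%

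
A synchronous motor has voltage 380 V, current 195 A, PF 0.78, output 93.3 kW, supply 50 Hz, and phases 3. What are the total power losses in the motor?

6810 W

P_in = √3·V·I·cosφ = 1.732×380×195×0.78 = 100106 W
P_out = 93300 W
Losses = P_in − P_out = 100106 − 93300 = 6806 W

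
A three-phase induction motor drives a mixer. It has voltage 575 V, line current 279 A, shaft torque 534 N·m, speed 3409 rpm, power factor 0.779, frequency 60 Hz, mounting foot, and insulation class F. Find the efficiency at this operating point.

ω = 2π × 3409/60 = 357 rad/s; P_out = τω = 534 × 357 = 190638 W
P_in = √3·V_L·I_L·cosφ = 1.732 × 575 × 279 × 0.779 = 216450 W
η = P_out / P_in = 190638 / 216450 = 0.881 = 88.1%

88.1 %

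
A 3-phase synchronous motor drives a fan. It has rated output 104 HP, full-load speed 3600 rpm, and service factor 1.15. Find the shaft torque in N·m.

206 N·m

P_out = 104 × 746 = 77584 W
ω = 2π × 3600/60 = 377 rad/s
τ = P_out/ω = 77584/377 = 206 N·m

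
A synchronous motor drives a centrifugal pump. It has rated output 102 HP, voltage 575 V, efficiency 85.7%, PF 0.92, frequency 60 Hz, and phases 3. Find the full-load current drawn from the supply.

P_out = 102 × 746 = 76092 W
P_in = P_out / η = 76092 / 0.857 = 88789 W
I_L = P_in / (√3·V_L·cosφ) = 88789 / (1.732 × 575 × 0.92) = 96.9 A

96.9 A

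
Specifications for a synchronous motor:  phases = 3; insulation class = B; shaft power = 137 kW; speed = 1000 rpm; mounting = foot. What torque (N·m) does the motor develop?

ω = 2π × 1000/60 = 104.7 rad/s
τ = P/ω = 137000/104.7 = 1310 N·m

1310 N·m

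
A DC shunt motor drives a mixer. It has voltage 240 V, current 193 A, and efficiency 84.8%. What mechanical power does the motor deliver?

P_in = V·I = 240 × 193 = 46320 W
P_out = η·P_in = 0.848 × 46320 = 39279 W

39.3 kW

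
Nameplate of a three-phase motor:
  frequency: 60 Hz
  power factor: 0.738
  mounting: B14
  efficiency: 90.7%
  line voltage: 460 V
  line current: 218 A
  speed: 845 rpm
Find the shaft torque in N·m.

P_in = √3·V·I·cosφ = 1.732 × 460 × 218 × 0.738 = 128180 W
P_out = η·P_in = 0.907 × 128180 = 116259 W
n = 845 rpm
ω = 2π×845/60 = 88.49 rad/s
τ = P_out/ω = 116259/88.49 = 1310 N·m

1310 N·m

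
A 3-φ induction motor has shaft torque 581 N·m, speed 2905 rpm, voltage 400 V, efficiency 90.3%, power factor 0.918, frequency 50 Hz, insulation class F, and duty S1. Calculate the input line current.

308 A

ω = 2π×2905/60 = 304.2 rad/s; P_out = τω = 581 × 304.2 = 176740 W
P_in = P_out / η = 176740 / 0.903 = 195725 W
I_L = P_in / (√3·V_L·cosφ) = 195725 / (1.732 × 400 × 0.918) = 308 A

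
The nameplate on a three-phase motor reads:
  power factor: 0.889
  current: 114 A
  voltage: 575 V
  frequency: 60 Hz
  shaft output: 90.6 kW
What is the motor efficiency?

89.8 %

P_out = 90.6 kW = 90600 W
P_in = √3·V_L·I_L·cosφ = 1.732 × 575 × 114 × 0.889 = 100930 W
η = P_out / P_in = 90600 / 100930 = 0.898 = 89.8%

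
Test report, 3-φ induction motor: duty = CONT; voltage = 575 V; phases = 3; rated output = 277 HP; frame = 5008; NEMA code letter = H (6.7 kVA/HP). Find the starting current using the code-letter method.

1860 A

S_LR = 6.7 × 277 = 1855.9 kVA
I_LR = S_LR/(√3·V_L) = 1855900/(1.732×575) = 1860 A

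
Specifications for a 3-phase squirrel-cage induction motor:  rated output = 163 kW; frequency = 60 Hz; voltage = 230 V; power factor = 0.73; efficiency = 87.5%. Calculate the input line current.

P_out = 163 kW = 163000 W
P_in = P_out / η = 163000 / 0.875 = 186286 W
I_L = P_in / (√3·V_L·cosφ) = 186286 / (1.732 × 230 × 0.73) = 641 A

641 A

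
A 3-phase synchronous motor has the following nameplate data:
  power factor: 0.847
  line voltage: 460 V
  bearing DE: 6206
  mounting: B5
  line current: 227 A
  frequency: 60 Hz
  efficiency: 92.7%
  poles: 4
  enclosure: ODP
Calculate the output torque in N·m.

P_in = √3·V·I·cosφ = 1.732 × 460 × 227 × 0.847 = 153185 W
P_out = η·P_in = 0.927 × 153185 = 142002 W
n = n_s = 120×60/4 = 1800 rpm (synchronous)
ω = 2π×1800/60 = 188.5 rad/s
τ = P_out/ω = 142002/188.5 = 753 N·m

753 N·m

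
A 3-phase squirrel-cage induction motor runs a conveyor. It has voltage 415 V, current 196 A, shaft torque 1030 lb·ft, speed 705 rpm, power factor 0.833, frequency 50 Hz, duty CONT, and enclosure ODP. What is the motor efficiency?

87.9 %

τ = 1030 lb·ft × 1.356 = 1397 N·m
ω = 2π × 705/60 = 73.83 rad/s; P_out = τω = 1397 × 73.83 = 103141 W
P_in = √3·V_L·I_L·cosφ = 1.732 × 415 × 196 × 0.833 = 117354 W
η = P_out / P_in = 103141 / 117354 = 0.879 = 87.9%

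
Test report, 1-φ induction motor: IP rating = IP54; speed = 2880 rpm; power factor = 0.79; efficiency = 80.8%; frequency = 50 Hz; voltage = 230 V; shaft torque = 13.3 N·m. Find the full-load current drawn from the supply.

ω = 2π×2880/60 = 301.6 rad/s; P_out = τω = 13.3 × 301.6 = 4011 W
P_in = P_out / η = 4011 / 0.808 = 4964 W
I = P_in / (V·cosφ) = 4964 / (230 × 0.79) = 27.3 A

27.3 A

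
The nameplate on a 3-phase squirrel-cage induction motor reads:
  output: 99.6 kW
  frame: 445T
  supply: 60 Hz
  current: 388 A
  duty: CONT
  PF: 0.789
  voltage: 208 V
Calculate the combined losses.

P_in = √3·V·I·cosφ = 1.732×208×388×0.789 = 110286 W
P_out = 99600 W
Losses = P_in − P_out = 110286 − 99600 = 10686 W

10.7 kW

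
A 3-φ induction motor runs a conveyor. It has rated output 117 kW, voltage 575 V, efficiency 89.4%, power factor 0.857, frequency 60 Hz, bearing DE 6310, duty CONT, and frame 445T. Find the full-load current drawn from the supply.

P_out = 117 kW = 117000 W
P_in = P_out / η = 117000 / 0.894 = 130872 W
I_L = P_in / (√3·V_L·cosφ) = 130872 / (1.732 × 575 × 0.857) = 153 A

153 A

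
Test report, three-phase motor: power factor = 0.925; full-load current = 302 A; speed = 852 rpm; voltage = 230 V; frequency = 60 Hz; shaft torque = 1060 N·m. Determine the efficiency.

85.0 %

ω = 2π × 852/60 = 89.22 rad/s; P_out = τω = 1060 × 89.22 = 94573 W
P_in = √3·V_L·I_L·cosφ = 1.732 × 230 × 302 × 0.925 = 111282 W
η = P_out / P_in = 94573 / 111282 = 0.850 = 85.0%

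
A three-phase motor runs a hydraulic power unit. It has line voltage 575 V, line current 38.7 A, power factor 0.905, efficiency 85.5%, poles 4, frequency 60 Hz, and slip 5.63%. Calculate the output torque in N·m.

P_in = √3·V·I·cosφ = 1.732 × 575 × 38.7 × 0.905 = 34880 W
P_out = η·P_in = 0.855 × 34880 = 29822 W
n_s = 120×60/4 = 1800 rpm; n = 1800×(1−0.0563) = 1699 rpm
ω = 2π×1699/60 = 177.9 rad/s
τ = P_out/ω = 29822/177.9 = 168 N·m

168 N·m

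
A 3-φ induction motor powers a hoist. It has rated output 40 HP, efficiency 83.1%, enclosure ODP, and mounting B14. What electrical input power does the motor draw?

P_out = 40 × 746 = 29840 W
P_in = P_out/η = 29840/0.831 = 35909 W = 35.9 kW

35.9 kW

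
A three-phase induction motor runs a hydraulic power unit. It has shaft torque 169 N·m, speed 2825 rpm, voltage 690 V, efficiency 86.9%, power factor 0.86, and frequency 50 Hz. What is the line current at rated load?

56 A

ω = 2π×2825/60 = 295.8 rad/s; P_out = τω = 169 × 295.8 = 49990 W
P_in = P_out / η = 49990 / 0.869 = 57526 W
I_L = P_in / (√3·V_L·cosφ) = 57526 / (1.732 × 690 × 0.86) = 56 A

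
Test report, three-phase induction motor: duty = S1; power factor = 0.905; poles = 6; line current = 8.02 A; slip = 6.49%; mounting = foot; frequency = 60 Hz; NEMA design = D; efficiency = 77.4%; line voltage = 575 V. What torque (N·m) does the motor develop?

47.6 N·m

P_in = √3·V·I·cosφ = 1.732 × 575 × 8.02 × 0.905 = 7228 W
P_out = η·P_in = 0.774 × 7228 = 5594 W
n_s = 120×60/6 = 1200 rpm; n = 1200×(1−0.0649) = 1122 rpm
ω = 2π×1122/60 = 117.5 rad/s
τ = P_out/ω = 5594/117.5 = 47.6 N·m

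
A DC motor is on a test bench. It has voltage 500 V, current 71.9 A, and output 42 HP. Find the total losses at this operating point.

P_in = V·I = 500×71.9 = 35950 W
P_out = 42×746 = 31332 W
Losses = P_in − P_out = 35950 − 31332 = 4618 W

4620 W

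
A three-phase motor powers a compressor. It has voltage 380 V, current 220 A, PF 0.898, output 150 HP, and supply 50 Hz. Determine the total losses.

18.1 kW

P_in = √3·V·I·cosφ = 1.732×380×220×0.898 = 130026 W
P_out = 150×746 = 111900 W
Losses = P_in − P_out = 130026 − 111900 = 18126 W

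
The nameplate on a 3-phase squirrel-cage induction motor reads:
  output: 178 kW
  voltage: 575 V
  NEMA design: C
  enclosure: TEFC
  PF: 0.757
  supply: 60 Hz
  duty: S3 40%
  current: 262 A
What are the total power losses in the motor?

P_in = √3·V·I·cosφ = 1.732×575×262×0.757 = 197521 W
P_out = 178000 W
Losses = P_in − P_out = 197521 − 178000 = 19521 W

19500 W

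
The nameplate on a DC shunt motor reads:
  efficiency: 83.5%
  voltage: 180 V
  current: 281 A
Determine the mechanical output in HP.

56.6 HP

P_in = V·I = 180 × 281 = 50580 W
P_out = η·P_in = 0.835 × 50580 = 42234 W
= 42234/746 = 56.6 HP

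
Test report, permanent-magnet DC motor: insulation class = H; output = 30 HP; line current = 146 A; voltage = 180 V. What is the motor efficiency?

P_out = 30 × 746 = 22380 W
P_in = V·I = 180 × 146 = 26280 W
η = P_out / P_in = 22380 / 26280 = 0.852 = 85.2%

85.2 %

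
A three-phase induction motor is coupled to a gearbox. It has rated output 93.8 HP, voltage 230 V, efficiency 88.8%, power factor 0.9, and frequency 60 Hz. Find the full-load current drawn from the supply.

P_out = 93.8 × 746 = 69975 W
P_in = P_out / η = 69975 / 0.888 = 78801 W
I_L = P_in / (√3·V_L·cosφ) = 78801 / (1.732 × 230 × 0.9) = 220 A

220 A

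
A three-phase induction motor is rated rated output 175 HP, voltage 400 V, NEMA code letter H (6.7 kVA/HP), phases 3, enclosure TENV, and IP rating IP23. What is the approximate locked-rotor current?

1690 A

S_LR = 6.7 × 175 = 1172.5 kVA
I_LR = S_LR/(√3·V_L) = 1172500/(1.732×400) = 1690 A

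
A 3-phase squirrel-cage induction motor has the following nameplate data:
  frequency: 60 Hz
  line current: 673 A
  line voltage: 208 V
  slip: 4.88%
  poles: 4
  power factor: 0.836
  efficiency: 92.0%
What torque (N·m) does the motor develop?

1040 N·m

P_in = √3·V·I·cosφ = 1.732 × 208 × 673 × 0.836 = 202690 W
P_out = η·P_in = 0.92 × 202690 = 186475 W
n_s = 120×60/4 = 1800 rpm; n = 1800×(1−0.0488) = 1712 rpm
ω = 2π×1712/60 = 179.3 rad/s
τ = P_out/ω = 186475/179.3 = 1040 N·m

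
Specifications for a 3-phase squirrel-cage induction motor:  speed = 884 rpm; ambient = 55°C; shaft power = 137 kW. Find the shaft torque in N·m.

1480 N·m

ω = 2π × 884/60 = 92.57 rad/s
τ = P/ω = 137000/92.57 = 1480 N·m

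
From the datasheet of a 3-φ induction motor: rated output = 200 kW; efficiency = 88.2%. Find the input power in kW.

227 kW

P_out = 200000 W
P_in = P_out/η = 200000/0.882 = 226757 W = 227 kW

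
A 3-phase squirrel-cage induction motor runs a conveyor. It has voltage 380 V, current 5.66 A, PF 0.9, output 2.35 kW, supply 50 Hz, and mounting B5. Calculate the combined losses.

P_in = √3·V·I·cosφ = 1.732×380×5.66×0.9 = 3353 W
P_out = 2350 W
Losses = P_in − P_out = 3353 − 2350 = 1003 W

1000 W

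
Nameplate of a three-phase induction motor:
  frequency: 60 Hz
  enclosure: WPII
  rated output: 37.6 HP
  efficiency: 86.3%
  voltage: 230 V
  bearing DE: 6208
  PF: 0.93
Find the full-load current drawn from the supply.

87.7 A

P_out = 37.6 × 746 = 28050 W
P_in = P_out / η = 28050 / 0.863 = 32503 W
I_L = P_in / (√3·V_L·cosφ) = 32503 / (1.732 × 230 × 0.93) = 87.7 A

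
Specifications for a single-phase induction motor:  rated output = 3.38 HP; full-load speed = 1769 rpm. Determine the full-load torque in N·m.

13.6 N·m

P_out = 3.38 × 746 = 2521 W
ω = 2π × 1769/60 = 185.2 rad/s
τ = P_out/ω = 2521/185.2 = 13.6 N·m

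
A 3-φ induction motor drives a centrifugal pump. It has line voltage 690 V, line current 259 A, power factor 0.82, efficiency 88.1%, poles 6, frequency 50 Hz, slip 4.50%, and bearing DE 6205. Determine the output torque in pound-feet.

P_in = √3·V·I·cosφ = 1.732 × 690 × 259 × 0.82 = 253811 W
P_out = η·P_in = 0.881 × 253811 = 223607 W
n_s = 120×50/6 = 1000 rpm; n = 1000×(1−0.045) = 955 rpm
ω = 2π×955/60 = 100 rad/s
τ = P_out/ω = 223607/100 = 2236 N·m
In lb·ft: 2236/1.356 = 1650 lb·ft

1650 lb·ft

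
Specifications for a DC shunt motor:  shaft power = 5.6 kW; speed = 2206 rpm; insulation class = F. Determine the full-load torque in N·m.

ω = 2π × 2206/60 = 231 rad/s
τ = P/ω = 5600/231 = 24.2 N·m

24.2 N·m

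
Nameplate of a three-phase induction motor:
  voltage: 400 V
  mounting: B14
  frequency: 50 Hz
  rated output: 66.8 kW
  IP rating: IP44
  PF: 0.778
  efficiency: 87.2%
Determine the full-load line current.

P_out = 66.8 kW = 66800 W
P_in = P_out / η = 66800 / 0.872 = 76606 W
I_L = P_in / (√3·V_L·cosφ) = 76606 / (1.732 × 400 × 0.778) = 142 A

142 A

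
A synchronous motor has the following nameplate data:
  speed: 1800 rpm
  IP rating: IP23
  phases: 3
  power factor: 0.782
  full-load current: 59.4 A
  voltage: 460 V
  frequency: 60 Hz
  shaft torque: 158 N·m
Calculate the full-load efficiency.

80.5 %

ω = 2π × 1800/60 = 188.5 rad/s; P_out = τω = 158 × 188.5 = 29783 W
P_in = √3·V_L·I_L·cosφ = 1.732 × 460 × 59.4 × 0.782 = 37008 W
η = P_out / P_in = 29783 / 37008 = 0.805 = 80.5%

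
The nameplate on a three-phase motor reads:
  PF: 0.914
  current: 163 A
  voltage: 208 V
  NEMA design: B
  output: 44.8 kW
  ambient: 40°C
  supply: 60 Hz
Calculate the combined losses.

P_in = √3·V·I·cosφ = 1.732×208×163×0.914 = 53672 W
P_out = 44800 W
Losses = P_in − P_out = 53672 − 44800 = 8872 W

8.87 kW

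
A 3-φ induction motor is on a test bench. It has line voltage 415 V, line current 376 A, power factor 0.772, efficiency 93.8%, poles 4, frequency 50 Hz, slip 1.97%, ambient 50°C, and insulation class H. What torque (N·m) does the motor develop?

P_in = √3·V·I·cosφ = 1.732 × 415 × 376 × 0.772 = 208642 W
P_out = η·P_in = 0.938 × 208642 = 195706 W
n_s = 120×50/4 = 1500 rpm; n = 1500×(1−0.0197) = 1470 rpm
ω = 2π×1470/60 = 153.9 rad/s
τ = P_out/ω = 195706/153.9 = 1270 N·m

1270 N·m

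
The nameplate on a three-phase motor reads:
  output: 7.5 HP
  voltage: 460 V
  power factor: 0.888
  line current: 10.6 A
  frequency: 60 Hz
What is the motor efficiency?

74.6 %

P_out = 7.5 × 746 = 5595 W
P_in = √3·V_L·I_L·cosφ = 1.732 × 460 × 10.6 × 0.888 = 7499 W
η = P_out / P_in = 5595 / 7499 = 0.746 = 74.6%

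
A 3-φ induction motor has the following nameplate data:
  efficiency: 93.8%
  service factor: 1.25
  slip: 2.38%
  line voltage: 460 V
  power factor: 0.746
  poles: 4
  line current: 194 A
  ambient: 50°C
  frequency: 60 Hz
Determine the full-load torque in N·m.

588 N·m

P_in = √3·V·I·cosφ = 1.732 × 460 × 194 × 0.746 = 115305 W
P_out = η·P_in = 0.938 × 115305 = 108156 W
n_s = 120×60/4 = 1800 rpm; n = 1800×(1−0.0238) = 1757 rpm
ω = 2π×1757/60 = 184 rad/s
τ = P_out/ω = 108156/184 = 588 N·m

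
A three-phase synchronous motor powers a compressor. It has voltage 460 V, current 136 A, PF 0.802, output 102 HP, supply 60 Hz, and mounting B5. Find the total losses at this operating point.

P_in = √3·V·I·cosφ = 1.732×460×136×0.802 = 86900 W
P_out = 102×746 = 76092 W
Losses = P_in − P_out = 86900 − 76092 = 10808 W

10.8 kW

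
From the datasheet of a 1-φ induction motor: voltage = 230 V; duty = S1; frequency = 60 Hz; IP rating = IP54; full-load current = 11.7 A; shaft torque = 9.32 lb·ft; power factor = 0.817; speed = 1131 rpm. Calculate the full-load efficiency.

68.1 %

τ = 9.32 lb·ft × 1.356 = 12.64 N·m
ω = 2π × 1131/60 = 118.4 rad/s; P_out = τω = 12.64 × 118.4 = 1497 W
P_in = V·I·cosφ = 230 × 11.7 × 0.817 = 2199 W
η = P_out / P_in = 1497 / 2199 = 0.681 = 68.1%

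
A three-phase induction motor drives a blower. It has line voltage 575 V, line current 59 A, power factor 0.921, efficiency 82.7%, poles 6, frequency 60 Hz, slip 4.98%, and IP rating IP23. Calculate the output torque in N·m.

P_in = √3·V·I·cosφ = 1.732 × 575 × 59 × 0.921 = 54116 W
P_out = η·P_in = 0.827 × 54116 = 44754 W
n_s = 120×60/6 = 1200 rpm; n = 1200×(1−0.0498) = 1140 rpm
ω = 2π×1140/60 = 119.4 rad/s
τ = P_out/ω = 44754/119.4 = 375 N·m

375 N·m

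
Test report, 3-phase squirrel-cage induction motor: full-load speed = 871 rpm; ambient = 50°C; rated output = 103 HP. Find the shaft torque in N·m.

842 N·m

P_out = 103 × 746 = 76838 W
ω = 2π × 871/60 = 91.21 rad/s
τ = P_out/ω = 76838/91.21 = 842 N·m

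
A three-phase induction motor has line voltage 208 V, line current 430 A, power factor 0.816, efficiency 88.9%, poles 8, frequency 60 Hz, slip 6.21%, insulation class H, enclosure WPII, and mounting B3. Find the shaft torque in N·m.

P_in = √3·V·I·cosφ = 1.732 × 208 × 430 × 0.816 = 126407 W
P_out = η·P_in = 0.889 × 126407 = 112376 W
n_s = 120×60/8 = 900 rpm; n = 900×(1−0.0621) = 844 rpm
ω = 2π×844/60 = 88.38 rad/s
τ = P_out/ω = 112376/88.38 = 1270 N·m

1270 N·m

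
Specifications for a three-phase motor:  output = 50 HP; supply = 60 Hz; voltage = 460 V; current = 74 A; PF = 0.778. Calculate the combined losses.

8570 W

P_in = √3·V·I·cosφ = 1.732×460×74×0.778 = 45869 W
P_out = 50×746 = 37300 W
Losses = P_in − P_out = 45869 − 37300 = 8569 W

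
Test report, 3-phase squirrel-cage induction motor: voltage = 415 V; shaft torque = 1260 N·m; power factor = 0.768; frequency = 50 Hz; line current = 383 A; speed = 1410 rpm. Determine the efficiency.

ω = 2π × 1410/60 = 147.7 rad/s; P_out = τω = 1260 × 147.7 = 186102 W
P_in = √3·V_L·I_L·cosφ = 1.732 × 415 × 383 × 0.768 = 211425 W
η = P_out / P_in = 186102 / 211425 = 0.880 = 88.0%

88.0 %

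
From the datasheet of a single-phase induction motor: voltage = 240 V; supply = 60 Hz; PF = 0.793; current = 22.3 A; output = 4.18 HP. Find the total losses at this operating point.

1130 W

P_in = V·I·cosφ = 240×22.3×0.793 = 4244 W
P_out = 4.18×746 = 3118 W
Losses = P_in − P_out = 4244 − 3118 = 1126 W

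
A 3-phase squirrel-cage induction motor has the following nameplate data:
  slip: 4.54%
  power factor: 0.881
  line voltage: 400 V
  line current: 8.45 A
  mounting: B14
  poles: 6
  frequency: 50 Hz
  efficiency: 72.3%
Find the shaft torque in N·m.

37.3 N·m

P_in = √3·V·I·cosφ = 1.732 × 400 × 8.45 × 0.881 = 5158 W
P_out = η·P_in = 0.723 × 5158 = 3729 W
n_s = 120×50/6 = 1000 rpm; n = 1000×(1−0.0454) = 955 rpm
ω = 2π×955/60 = 100 rad/s
τ = P_out/ω = 3729/100 = 37.3 N·m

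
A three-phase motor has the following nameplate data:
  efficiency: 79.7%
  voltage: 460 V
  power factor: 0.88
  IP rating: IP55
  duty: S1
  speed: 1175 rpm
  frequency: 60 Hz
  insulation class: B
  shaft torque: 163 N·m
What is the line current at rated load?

ω = 2π×1175/60 = 123 rad/s; P_out = τω = 163 × 123 = 20049 W
P_in = P_out / η = 20049 / 0.797 = 25156 W
I_L = P_in / (√3·V_L·cosφ) = 25156 / (1.732 × 460 × 0.88) = 35.9 A

35.9 A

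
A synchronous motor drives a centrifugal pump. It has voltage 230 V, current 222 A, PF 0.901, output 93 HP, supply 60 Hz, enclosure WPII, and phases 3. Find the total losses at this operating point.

10300 W

P_in = √3·V·I·cosφ = 1.732×230×222×0.901 = 79681 W
P_out = 93×746 = 69378 W
Losses = P_in − P_out = 79681 − 69378 = 10303 W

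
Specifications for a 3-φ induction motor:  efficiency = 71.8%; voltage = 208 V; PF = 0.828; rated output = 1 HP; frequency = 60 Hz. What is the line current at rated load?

P_out = 1 × 746 = 746 W
P_in = P_out / η = 746 / 0.718 = 1039 W
I_L = P_in / (√3·V_L·cosφ) = 1039 / (1.732 × 208 × 0.828) = 3.48 A

3.48 A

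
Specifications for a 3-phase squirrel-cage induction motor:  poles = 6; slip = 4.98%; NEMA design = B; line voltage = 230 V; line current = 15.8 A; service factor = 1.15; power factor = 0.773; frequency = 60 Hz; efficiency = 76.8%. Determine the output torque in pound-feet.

P_in = √3·V·I·cosφ = 1.732 × 230 × 15.8 × 0.773 = 4865 W
P_out = η·P_in = 0.768 × 4865 = 3736 W
n_s = 120×60/6 = 1200 rpm; n = 1200×(1−0.0498) = 1140 rpm
ω = 2π×1140/60 = 119.4 rad/s
τ = P_out/ω = 3736/119.4 = 31.29 N·m
In lb·ft: 31.29/1.356 = 23.1 lb·ft

23.1 lb·ft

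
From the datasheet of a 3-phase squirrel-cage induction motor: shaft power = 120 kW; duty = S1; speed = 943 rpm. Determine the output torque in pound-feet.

896 lb·ft

ω = 2π × 943/60 = 98.75 rad/s
τ = P/ω = 120000/98.75 = 1215 N·m
In lb·ft: 1215/1.356 = 896 lb·ft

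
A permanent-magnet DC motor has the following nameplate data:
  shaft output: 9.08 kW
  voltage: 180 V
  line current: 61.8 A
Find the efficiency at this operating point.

P_out = 9.08 kW = 9080 W
P_in = V·I = 180 × 61.8 = 11124 W
η = P_out / P_in = 9080 / 11124 = 0.816 = 81.6%

81.6 %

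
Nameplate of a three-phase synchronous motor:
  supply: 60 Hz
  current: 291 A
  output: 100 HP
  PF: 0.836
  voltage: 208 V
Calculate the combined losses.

13 kW

P_in = √3·V·I·cosφ = 1.732×208×291×0.836 = 87642 W
P_out = 100×746 = 74600 W
Losses = P_in − P_out = 87642 − 74600 = 13042 W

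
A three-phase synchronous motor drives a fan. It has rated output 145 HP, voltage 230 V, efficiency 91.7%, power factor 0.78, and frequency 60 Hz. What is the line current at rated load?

P_out = 145 × 746 = 108170 W
P_in = P_out / η = 108170 / 0.917 = 117961 W
I_L = P_in / (√3·V_L·cosφ) = 117961 / (1.732 × 230 × 0.78) = 380 A

380 A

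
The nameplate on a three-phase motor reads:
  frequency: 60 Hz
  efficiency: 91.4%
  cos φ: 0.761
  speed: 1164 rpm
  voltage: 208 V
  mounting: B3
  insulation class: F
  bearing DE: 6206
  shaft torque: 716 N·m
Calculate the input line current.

348 A

ω = 2π×1164/60 = 121.9 rad/s; P_out = τω = 716 × 121.9 = 87280 W
P_in = P_out / η = 87280 / 0.914 = 95492 W
I_L = P_in / (√3·V_L·cosφ) = 95492 / (1.732 × 208 × 0.761) = 348 A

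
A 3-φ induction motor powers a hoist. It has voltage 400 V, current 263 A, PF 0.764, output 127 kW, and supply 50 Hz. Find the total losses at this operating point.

12.2 kW

P_in = √3·V·I·cosφ = 1.732×400×263×0.764 = 139206 W
P_out = 127000 W
Losses = P_in − P_out = 139206 − 127000 = 12206 W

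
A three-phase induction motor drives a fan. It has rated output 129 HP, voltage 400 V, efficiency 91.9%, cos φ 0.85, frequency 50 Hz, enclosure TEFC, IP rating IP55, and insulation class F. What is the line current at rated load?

178 A

P_out = 129 × 746 = 96234 W
P_in = P_out / η = 96234 / 0.919 = 104716 W
I_L = P_in / (√3·V_L·cosφ) = 104716 / (1.732 × 400 × 0.85) = 178 A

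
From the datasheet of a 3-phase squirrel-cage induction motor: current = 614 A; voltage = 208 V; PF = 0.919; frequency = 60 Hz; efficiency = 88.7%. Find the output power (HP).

242 HP

P_in = √3·V·I·cosφ = 1.732 × 208 × 614 × 0.919 = 203280 W
P_out = η·P_in = 0.887 × 203280 = 180309 W
= 180309/746 = 242 HP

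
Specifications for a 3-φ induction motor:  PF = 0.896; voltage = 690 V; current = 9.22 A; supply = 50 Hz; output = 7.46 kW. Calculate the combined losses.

2410 W

P_in = √3·V·I·cosφ = 1.732×690×9.22×0.896 = 9873 W
P_out = 7460 W
Losses = P_in − P_out = 9873 − 7460 = 2413 W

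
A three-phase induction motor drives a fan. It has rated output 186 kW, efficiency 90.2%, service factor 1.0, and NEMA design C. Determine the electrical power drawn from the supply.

206 kW

P_out = 186000 W
P_in = P_out/η = 186000/0.902 = 206208 W = 206 kW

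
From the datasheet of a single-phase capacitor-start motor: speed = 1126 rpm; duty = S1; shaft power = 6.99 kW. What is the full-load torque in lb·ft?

43.7 lb·ft

ω = 2π × 1126/60 = 117.9 rad/s
τ = P/ω = 6990/117.9 = 59.29 N·m
In lb·ft: 59.29/1.356 = 43.7 lb·ft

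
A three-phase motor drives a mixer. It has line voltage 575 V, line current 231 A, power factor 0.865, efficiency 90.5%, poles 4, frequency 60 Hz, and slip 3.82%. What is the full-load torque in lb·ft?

P_in = √3·V·I·cosφ = 1.732 × 575 × 231 × 0.865 = 198996 W
P_out = η·P_in = 0.905 × 198996 = 180091 W
n_s = 120×60/4 = 1800 rpm; n = 1800×(1−0.0382) = 1731 rpm
ω = 2π×1731/60 = 181.3 rad/s
τ = P_out/ω = 180091/181.3 = 993.3 N·m
In lb·ft: 993.3/1.356 = 733 lb·ft

733 lb·ft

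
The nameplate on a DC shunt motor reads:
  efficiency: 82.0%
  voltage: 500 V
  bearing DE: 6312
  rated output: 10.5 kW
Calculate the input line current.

P_out = 10.5 kW = 10500 W
P_in = P_out / η = 10500 / 0.820 = 12805 W
I = P_in / V = 12805 / 500 = 25.6 A

25.6 A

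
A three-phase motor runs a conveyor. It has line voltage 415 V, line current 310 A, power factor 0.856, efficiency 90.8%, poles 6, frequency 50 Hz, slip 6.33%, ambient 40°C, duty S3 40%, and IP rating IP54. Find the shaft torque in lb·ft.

P_in = √3·V·I·cosφ = 1.732 × 415 × 310 × 0.856 = 190735 W
P_out = η·P_in = 0.908 × 190735 = 173187 W
n_s = 120×50/6 = 1000 rpm; n = 1000×(1−0.0633) = 937 rpm
ω = 2π×937/60 = 98.12 rad/s
τ = P_out/ω = 173187/98.12 = 1765 N·m
In lb·ft: 1765/1.356 = 1300 lb·ft

1300 lb·ft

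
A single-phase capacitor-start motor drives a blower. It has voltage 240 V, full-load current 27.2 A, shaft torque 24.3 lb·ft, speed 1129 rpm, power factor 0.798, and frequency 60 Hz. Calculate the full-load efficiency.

74.8 %

τ = 24.3 lb·ft × 1.356 = 32.95 N·m
ω = 2π × 1129/60 = 118.2 rad/s; P_out = τω = 32.95 × 118.2 = 3895 W
P_in = V·I·cosφ = 240 × 27.2 × 0.798 = 5209 W
η = P_out / P_in = 3895 / 5209 = 0.748 = 74.8%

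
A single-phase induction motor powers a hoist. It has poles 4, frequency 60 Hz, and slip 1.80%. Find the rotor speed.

n_s = 120f/p = 120×60/4 = 1800 rpm
n = n_s(1 − s) = 1800 × (1 − 0.018) = 1768 rpm

1768 rpm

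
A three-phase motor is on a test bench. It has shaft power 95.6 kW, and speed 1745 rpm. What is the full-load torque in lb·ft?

ω = 2π × 1745/60 = 182.7 rad/s
τ = P/ω = 95600/182.7 = 523.3 N·m
In lb·ft: 523.3/1.356 = 386 lb·ft

386 lb·ft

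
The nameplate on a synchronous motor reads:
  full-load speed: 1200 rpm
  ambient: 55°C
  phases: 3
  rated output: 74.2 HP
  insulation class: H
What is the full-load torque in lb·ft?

P_out = 74.2 × 746 = 55353 W
ω = 2π × 1200/60 = 125.7 rad/s
τ = P_out/ω = 55353/125.7 = 440.4 N·m
In lb·ft: 440.4/1.356 = 325 lb·ft

325 lb·ft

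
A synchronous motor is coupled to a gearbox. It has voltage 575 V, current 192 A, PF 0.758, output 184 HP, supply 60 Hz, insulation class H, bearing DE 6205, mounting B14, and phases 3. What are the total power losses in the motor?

P_in = √3·V·I·cosφ = 1.732×575×192×0.758 = 144939 W
P_out = 184×746 = 137264 W
Losses = P_in − P_out = 144939 − 137264 = 7675 W

7.68 kW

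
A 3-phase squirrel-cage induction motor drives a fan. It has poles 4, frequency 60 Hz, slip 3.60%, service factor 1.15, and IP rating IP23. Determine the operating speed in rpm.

n_s = 120f/p = 120×60/4 = 1800 rpm
n = n_s(1 − s) = 1800 × (1 − 0.036) = 1735 rpm

1735 rpm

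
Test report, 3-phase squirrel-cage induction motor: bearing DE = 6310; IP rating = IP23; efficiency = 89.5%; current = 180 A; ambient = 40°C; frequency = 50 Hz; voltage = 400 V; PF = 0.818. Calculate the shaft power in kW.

91.3 kW

P_in = √3·V·I·cosφ = 1.732 × 400 × 180 × 0.818 = 102008 W
P_out = η·P_in = 0.895 × 102008 = 91297 W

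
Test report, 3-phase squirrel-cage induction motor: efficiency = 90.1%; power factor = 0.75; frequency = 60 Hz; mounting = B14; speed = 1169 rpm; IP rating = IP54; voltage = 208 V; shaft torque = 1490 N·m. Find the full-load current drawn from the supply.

ω = 2π×1169/60 = 122.4 rad/s; P_out = τω = 1490 × 122.4 = 182376 W
P_in = P_out / η = 182376 / 0.901 = 202415 W
I_L = P_in / (√3·V_L·cosφ) = 202415 / (1.732 × 208 × 0.75) = 749 A

749 A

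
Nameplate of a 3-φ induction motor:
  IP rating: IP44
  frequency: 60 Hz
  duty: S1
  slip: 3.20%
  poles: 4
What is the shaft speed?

1742 rpm

n_s = 120f/p = 120×60/4 = 1800 rpm
n = n_s(1 − s) = 1800 × (1 − 0.032) = 1742 rpm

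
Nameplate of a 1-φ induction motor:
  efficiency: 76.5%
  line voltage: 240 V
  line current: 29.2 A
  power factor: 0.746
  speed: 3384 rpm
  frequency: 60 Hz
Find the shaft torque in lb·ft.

P_in = V·I·cosφ = 240 × 29.2 × 0.746 = 5228 W
P_out = η·P_in = 0.765 × 5228 = 3999 W
n = 3384 rpm
ω = 2π×3384/60 = 354.4 rad/s
τ = P_out/ω = 3999/354.4 = 11.28 N·m
In lb·ft: 11.28/1.356 = 8.32 lb·ft

8.32 lb·ft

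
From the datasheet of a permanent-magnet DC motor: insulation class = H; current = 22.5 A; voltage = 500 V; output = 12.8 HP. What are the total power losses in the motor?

1700 W

P_in = V·I = 500×22.5 = 11250 W
P_out = 12.8×746 = 9549 W
Losses = P_in − P_out = 11250 − 9549 = 1701 W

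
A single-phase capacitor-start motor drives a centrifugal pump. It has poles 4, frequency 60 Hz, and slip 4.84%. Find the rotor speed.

n_s = 120f/p = 120×60/4 = 1800 rpm
n = n_s(1 − s) = 1800 × (1 − 0.0484) = 1713 rpm

1713 rpm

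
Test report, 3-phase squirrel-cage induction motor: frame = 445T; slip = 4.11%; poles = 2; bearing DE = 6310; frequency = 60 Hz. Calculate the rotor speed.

n_s = 120f/p = 120×60/2 = 3600 rpm
n = n_s(1 − s) = 3600 × (1 − 0.0411) = 3452 rpm

3452 rpm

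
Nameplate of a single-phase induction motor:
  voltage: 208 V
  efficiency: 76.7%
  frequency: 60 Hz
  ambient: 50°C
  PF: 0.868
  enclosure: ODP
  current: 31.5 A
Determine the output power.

P_in = V·I·cosφ = 208 × 31.5 × 0.868 = 5687 W
P_out = η·P_in = 0.767 × 5687 = 4362 W

4.36 kW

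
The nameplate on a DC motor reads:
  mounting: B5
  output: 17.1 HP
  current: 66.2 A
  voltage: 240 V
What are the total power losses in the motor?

P_in = V·I = 240×66.2 = 15888 W
P_out = 17.1×746 = 12757 W
Losses = P_in − P_out = 15888 − 12757 = 3131 W

3.13 kW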